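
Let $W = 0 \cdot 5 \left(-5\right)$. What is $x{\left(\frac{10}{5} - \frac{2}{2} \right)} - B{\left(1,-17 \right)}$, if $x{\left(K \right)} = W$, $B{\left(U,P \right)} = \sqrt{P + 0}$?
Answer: $- i \sqrt{17} \approx - 4.1231 i$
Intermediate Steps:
$B{\left(U,P \right)} = \sqrt{P}$
$W = 0$ ($W = 0 \left(-5\right) = 0$)
$x{\left(K \right)} = 0$
$x{\left(\frac{10}{5} - \frac{2}{2} \right)} - B{\left(1,-17 \right)} = 0 - \sqrt{-17} = 0 - i \sqrt{17} = - i \sqrt{17}$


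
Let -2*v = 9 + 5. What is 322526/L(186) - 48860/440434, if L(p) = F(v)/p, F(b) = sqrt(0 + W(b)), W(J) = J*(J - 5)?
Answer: -24430/220217 + 9998306*sqrt(21)/7 ≈ 6.5454e+6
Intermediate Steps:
W(J) = J*(-5 + J)
v = -7 (v = -(9 + 5)/2 = -1/2*14 = -7)
F(b) = sqrt(b*(-5 + b)) (F(b) = sqrt(0 + b*(-5 + b)) = sqrt(b*(-5 + b)))
L(p) = 2*sqrt(21)/p (L(p) = sqrt(-7*(-5 - 7))/p = sqrt(-7*(-12))/p = sqrt(84)/p = (2*sqrt(21))/p = 2*sqrt(21)/p)
322526/L(186) - 48860/440434 = 322526/((2*sqrt(21)/186)) - 48860/440434 = 322526/((2*sqrt(21)*(1/186))) - 48860*1/440434 = 322526/((sqrt(21)/93)) - 24430/220217 = 322526*(31*sqrt(21)/7) - 24430/220217 = 9998306*sqrt(21)/7 - 24430/220217 = -24430/220217 + 9998306*sqrt(21)/7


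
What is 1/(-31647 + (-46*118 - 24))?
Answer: -1/37099 ≈ -2.6955e-5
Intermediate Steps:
1/(-31647 + (-46*118 - 24)) = 1/(-31647 + (-5428 - 24)) = 1/(-31647 - 5452) = 1/(-37099) = -1/37099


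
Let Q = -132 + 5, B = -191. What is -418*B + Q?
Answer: 79711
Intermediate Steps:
Q = -127
-418*B + Q = -418*(-191) - 127 = 79838 - 127 = 79711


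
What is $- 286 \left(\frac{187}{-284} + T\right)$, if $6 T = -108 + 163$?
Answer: $- \frac{1036607}{426} \approx -2433.4$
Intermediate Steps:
$T = \frac{55}{6}$ ($T = \frac{-108 + 163}{6} = \frac{1}{6} \cdot 55 = \frac{55}{6} \approx 9.1667$)
$- 286 \left(\frac{187}{-284} + T\right) = - 286 \left(\frac{187}{-284} + \frac{55}{6}\right) = - 286 \left(187 \left(- \frac{1}{284}\right) + \frac{55}{6}\right) = - 286 \left(- \frac{187}{284} + \frac{55}{6}\right) = \left(-286\right) \frac{7249}{852} = - \frac{1036607}{426}$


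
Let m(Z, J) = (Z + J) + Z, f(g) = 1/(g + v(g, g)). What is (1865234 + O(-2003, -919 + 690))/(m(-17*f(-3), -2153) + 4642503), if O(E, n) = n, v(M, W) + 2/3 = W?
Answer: 18650050/46403551 ≈ 0.40191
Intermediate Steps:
v(M, W) = -2/3 + W
f(g) = 1/(-2/3 + 2*g) (f(g) = 1/(g + (-2/3 + g)) = 1/(-2/3 + 2*g))
m(Z, J) = J + 2*Z (m(Z, J) = (J + Z) + Z = J + 2*Z)
(1865234 + O(-2003, -919 + 690))/(m(-17*f(-3), -2153) + 4642503) = (1865234 + (-919 + 690))/((-2153 + 2*(-51/(2*(-1 + 3*(-3))))) + 4642503) = (1865234 - 229)/((-2153 + 2*(-51/(2*(-1 - 9)))) + 4642503) = 1865005/((-2153 + 2*(-51/(2*(-10)))) + 4642503) = 1865005/((-2153 + 2*(-51*(-1)/(2*10))) + 4642503) = 1865005/((-2153 + 2*(-17*(-3/20))) + 4642503) = 1865005/((-2153 + 2*(51/20)) + 4642503) = 1865005/((-2153 + 51/10) + 4642503) = 1865005/(-21479/10 + 4642503) = 1865005/(46403551/10) = 1865005*(10/46403551) = 18650050/46403551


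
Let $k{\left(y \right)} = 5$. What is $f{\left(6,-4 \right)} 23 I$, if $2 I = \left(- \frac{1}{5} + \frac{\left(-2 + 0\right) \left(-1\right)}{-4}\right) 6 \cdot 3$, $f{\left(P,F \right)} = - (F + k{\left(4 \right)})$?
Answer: $\frac{1449}{10} \approx 144.9$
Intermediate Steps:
$f{\left(P,F \right)} = -5 - F$ ($f{\left(P,F \right)} = - (F + 5) = - (5 + F) = -5 - F$)
$I = - \frac{63}{10}$ ($I = \frac{\left(- \frac{1}{5} + \frac{\left(-2 + 0\right) \left(-1\right)}{-4}\right) 6 \cdot 3}{2} = \frac{\left(\left(-1\right) \frac{1}{5} + \left(-2\right) \left(-1\right) \left(- \frac{1}{4}\right)\right) 6 \cdot 3}{2} = \frac{\left(- \frac{1}{5} + 2 \left(- \frac{1}{4}\right)\right) 6 \cdot 3}{2} = \frac{\left(- \frac{1}{5} - \frac{1}{2}\right) 6 \cdot 3}{2} = \frac{\left(- \frac{7}{10}\right) 6 \cdot 3}{2} = \frac{\left(- \frac{21}{5}\right) 3}{2} = \frac{1}{2} \left(- \frac{63}{5}\right) = - \frac{63}{10} \approx -6.3$)
$f{\left(6,-4 \right)} 23 I = \left(-5 - -4\right) 23 \left(- \frac{63}{10}\right) = \left(-5 + 4\right) 23 \left(- \frac{63}{10}\right) = \left(-1\right) 23 \left(- \frac{63}{10}\right) = \left(-23\right) \left(- \frac{63}{10}\right) = \frac{1449}{10}$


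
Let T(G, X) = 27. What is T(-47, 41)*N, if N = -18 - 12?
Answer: -810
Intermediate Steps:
N = -30
T(-47, 41)*N = 27*(-30) = -810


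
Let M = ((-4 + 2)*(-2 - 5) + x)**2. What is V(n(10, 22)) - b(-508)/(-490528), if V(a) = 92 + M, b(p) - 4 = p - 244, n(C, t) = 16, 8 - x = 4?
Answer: 51014725/122632 ≈ 416.00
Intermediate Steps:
x = 4 (x = 8 - 1*4 = 8 - 4 = 4)
b(p) = -240 + p (b(p) = 4 + (p - 244) = 4 + (-244 + p) = -240 + p)
M = 324 (M = ((-4 + 2)*(-2 - 5) + 4)**2 = (-2*(-7) + 4)**2 = (14 + 4)**2 = 18**2 = 324)
V(a) = 416 (V(a) = 92 + 324 = 416)
V(n(10, 22)) - b(-508)/(-490528) = 416 - (-240 - 508)/(-490528) = 416 - (-748)*(-1)/490528 = 416 - 1*187/122632 = 416 - 187/122632 = 51014725/122632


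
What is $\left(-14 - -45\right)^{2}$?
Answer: $961$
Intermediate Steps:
$\left(-14 - -45\right)^{2} = \left(-14 + 45\right)^{2} = 31^{2} = 961$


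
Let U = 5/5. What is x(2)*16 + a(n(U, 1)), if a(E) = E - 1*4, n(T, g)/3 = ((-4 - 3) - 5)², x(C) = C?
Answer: 460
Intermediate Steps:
U = 1 (U = 5*(⅕) = 1)
n(T, g) = 432 (n(T, g) = 3*((-4 - 3) - 5)² = 3*(-7 - 5)² = 3*(-12)² = 3*144 = 432)
a(E) = -4 + E (a(E) = E - 4 = -4 + E)
x(2)*16 + a(n(U, 1)) = 2*16 + (-4 + 432) = 32 + 428 = 460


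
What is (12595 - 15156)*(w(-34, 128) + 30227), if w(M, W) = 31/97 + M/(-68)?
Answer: -15018208517/194 ≈ -7.7413e+7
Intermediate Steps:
w(M, W) = 31/97 - M/68 (w(M, W) = 31*(1/97) + M*(-1/68) = 31/97 - M/68)
(12595 - 15156)*(w(-34, 128) + 30227) = (12595 - 15156)*((31/97 - 1/68*(-34)) + 30227) = -2561*((31/97 + ½) + 30227) = -2561*(159/194 + 30227) = -2561*5864197/194 = -15018208517/194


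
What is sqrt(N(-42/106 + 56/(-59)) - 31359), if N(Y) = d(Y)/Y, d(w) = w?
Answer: I*sqrt(31358) ≈ 177.08*I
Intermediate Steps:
N(Y) = 1 (N(Y) = Y/Y = 1)
sqrt(N(-42/106 + 56/(-59)) - 31359) = sqrt(1 - 31359) = sqrt(-31358) = I*sqrt(31358)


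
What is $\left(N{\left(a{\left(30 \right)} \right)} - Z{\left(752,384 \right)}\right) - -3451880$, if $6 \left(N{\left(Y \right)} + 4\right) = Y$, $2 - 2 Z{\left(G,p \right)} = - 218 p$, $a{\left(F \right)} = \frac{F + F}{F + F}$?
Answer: $\frac{20460115}{6} \approx 3.41 \cdot 10^{6}$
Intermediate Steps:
$a{\left(F \right)} = 1$ ($a{\left(F \right)} = \frac{2 F}{2 F} = 2 F \frac{1}{2 F} = 1$)
$Z{\left(G,p \right)} = 1 + 109 p$ ($Z{\left(G,p \right)} = 1 - \frac{\left(-218\right) p}{2} = 1 + 109 p$)
$N{\left(Y \right)} = -4 + \frac{Y}{6}$
$\left(N{\left(a{\left(30 \right)} \right)} - Z{\left(752,384 \right)}\right) - -3451880 = \left(\left(-4 + \frac{1}{6} \cdot 1\right) - \left(1 + 109 \cdot 384\right)\right) - -3451880 = \left(\left(-4 + \frac{1}{6}\right) - \left(1 + 41856\right)\right) + 3451880 = \left(- \frac{23}{6} - 41857\right) + 3451880 = - \frac{251165}{6} + 3451880 = \frac{20460115}{6}$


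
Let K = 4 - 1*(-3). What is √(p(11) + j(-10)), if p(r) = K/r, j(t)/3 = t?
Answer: I*√3553/11 ≈ 5.4188*I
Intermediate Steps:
K = 7 (K = 4 + 3 = 7)
j(t) = 3*t
p(r) = 7/r
√(p(11) + j(-10)) = √(7/11 + 3*(-10)) = √(7*(1/11) - 30) = √(7/11 - 30) = √(-323/11) = I*√3553/11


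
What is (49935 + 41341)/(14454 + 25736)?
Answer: 45638/20095 ≈ 2.2711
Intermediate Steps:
(49935 + 41341)/(14454 + 25736) = 91276/40190 = 91276*(1/40190) = 45638/20095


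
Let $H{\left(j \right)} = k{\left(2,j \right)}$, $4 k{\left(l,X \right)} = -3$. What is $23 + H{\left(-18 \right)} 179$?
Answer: $- \frac{445}{4} \approx -111.25$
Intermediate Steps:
$k{\left(l,X \right)} = - \frac{3}{4}$ ($k{\left(l,X \right)} = \frac{1}{4} \left(-3\right) = - \frac{3}{4}$)
$H{\left(j \right)} = - \frac{3}{4}$
$23 + H{\left(-18 \right)} 179 = 23 - \frac{537}{4} = - \frac{445}{4}$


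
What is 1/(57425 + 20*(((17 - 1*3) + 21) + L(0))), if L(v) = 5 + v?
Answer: 1/58225 ≈ 1.7175e-5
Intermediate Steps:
1/(57425 + 20*(((17 - 1*3) + 21) + L(0))) = 1/(57425 + 20*(((17 - 1*3) + 21) + (5 + 0))) = 1/(57425 + 20*(((17 - 3) + 21) + 5)) = 1/(57425 + 20*((14 + 21) + 5)) = 1/(57425 + 20*(35 + 5)) = 1/(57425 + 20*40) = 1/(57425 + 800) = 1/58225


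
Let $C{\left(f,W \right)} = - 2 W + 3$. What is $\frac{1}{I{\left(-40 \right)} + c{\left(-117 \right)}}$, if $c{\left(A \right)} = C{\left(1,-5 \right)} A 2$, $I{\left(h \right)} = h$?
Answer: $- \frac{1}{3082} \approx -0.00032446$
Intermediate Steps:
$C{\left(f,W \right)} = 3 - 2 W$
$c{\left(A \right)} = 26 A$ ($c{\left(A \right)} = \left(3 - -10\right) A 2 = \left(3 + 10\right) A 2 = 13 A 2 = 26 A$)
$\frac{1}{I{\left(-40 \right)} + c{\left(-117 \right)}} = \frac{1}{-40 + 26 \left(-117\right)} = \frac{1}{-40 - 3042} = \frac{1}{-3082} = - \frac{1}{3082}$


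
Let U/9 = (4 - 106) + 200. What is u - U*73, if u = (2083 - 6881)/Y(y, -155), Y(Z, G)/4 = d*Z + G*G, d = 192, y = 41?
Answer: -4107442883/63794 ≈ -64386.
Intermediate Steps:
Y(Z, G) = 4*G² + 768*Z (Y(Z, G) = 4*(192*Z + G*G) = 4*(192*Z + G²) = 4*(G² + 192*Z) = 4*G² + 768*Z)
U = 882 (U = 9*((4 - 106) + 200) = 9*(-102 + 200) = 9*98 = 882)
u = -2399/63794 (u = (2083 - 6881)/(4*(-155)² + 768*41) = -4798/(4*24025 + 31488) = -4798/(96100 + 31488) = -4798/127588 = -4798*1/127588 = -2399/63794 ≈ -0.037605)
u - U*73 = -2399/63794 - 882*73 = -2399/63794 - 1*64386 = -2399/63794 - 64386 = -4107442883/63794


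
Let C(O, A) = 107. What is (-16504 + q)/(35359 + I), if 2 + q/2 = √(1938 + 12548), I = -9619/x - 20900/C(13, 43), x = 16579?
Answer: -14642208062/31188836897 + 1773953*√14486/31188836897 ≈ -0.46262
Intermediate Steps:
I = -347530333/1773953 (I = -9619/16579 - 20900/107 = -347530333/1773953 ≈ -195.91)
q = -4 + 2*√14486 (q = -4 + 2*√(1938 + 12548) = -4 + 2*√14486 ≈ 236.72)
(-16504 + q)/(35359 + I) = (-16504 + (-4 + 2*√14486))/(35359 - 347530333/1773953) = (-16508 + 2*√14486)/(62377673794/1773953) = (-16508 + 2*√14486)*(1773953/62377673794) = -14642208062/31188836897 + 1773953*√14486/31188836897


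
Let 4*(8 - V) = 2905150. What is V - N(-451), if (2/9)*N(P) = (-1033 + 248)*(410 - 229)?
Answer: -86897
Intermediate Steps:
V = -1452559/2 (V = 8 - 1/4*2905150 = 8 - 1452575/2 = -1452559/2 ≈ -7.2628e+5)
N(P) = -1278765/2 (N(P) = 9*((-1033 + 248)*(410 - 229))/2 = 9*(-785*181)/2 = (9/2)*(-142085) = -1278765/2)
V - N(-451) = -1452559/2 - 1*(-1278765/2) = -1452559/2 + 1278765/2 = -86897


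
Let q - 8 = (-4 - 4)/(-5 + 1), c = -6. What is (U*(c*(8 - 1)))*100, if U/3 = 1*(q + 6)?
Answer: -201600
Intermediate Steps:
q = 10 (q = 8 + (-4 - 4)/(-5 + 1) = 8 - 8/(-4) = 8 - 8*(-¼) = 8 + 2 = 10)
U = 48 (U = 3*(1*(10 + 6)) = 3*(1*16) = 3*16 = 48)
(U*(c*(8 - 1)))*100 = (48*(-6*(8 - 1)))*100 = (48*(-6*7))*100 = (48*(-42))*100 = -2016*100 = -201600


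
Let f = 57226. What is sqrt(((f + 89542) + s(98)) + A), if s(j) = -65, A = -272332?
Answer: I*sqrt(125629) ≈ 354.44*I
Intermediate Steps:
sqrt(((f + 89542) + s(98)) + A) = sqrt(((57226 + 89542) - 65) - 272332) = sqrt((146768 - 65) - 272332) = sqrt(146703 - 272332) = sqrt(-125629) = I*sqrt(125629)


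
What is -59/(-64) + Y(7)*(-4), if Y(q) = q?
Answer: -1733/64 ≈ -27.078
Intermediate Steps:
-59/(-64) + Y(7)*(-4) = -59/(-64) + 7*(-4) = -59*(-1/64) - 28 = 59/64 - 28 = -1733/64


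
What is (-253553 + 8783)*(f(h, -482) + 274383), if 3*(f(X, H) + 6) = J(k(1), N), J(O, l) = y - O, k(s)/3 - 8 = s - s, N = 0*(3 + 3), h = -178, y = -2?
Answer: -67157136950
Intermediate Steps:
N = 0 (N = 0*6 = 0)
k(s) = 24 (k(s) = 24 + 3*(s - s) = 24 + 3*0 = 24 + 0 = 24)
J(O, l) = -2 - O
f(X, H) = -44/3 (f(X, H) = -6 + (-2 - 1*24)/3 = -6 + (-2 - 24)/3 = -6 + (1/3)*(-26) = -6 - 26/3 = -44/3)
(-253553 + 8783)*(f(h, -482) + 274383) = (-253553 + 8783)*(-44/3 + 274383) = -244770*823105/3 = -67157136950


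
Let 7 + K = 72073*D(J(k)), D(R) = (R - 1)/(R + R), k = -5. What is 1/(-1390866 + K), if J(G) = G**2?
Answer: -25/33906949 ≈ -7.3731e-7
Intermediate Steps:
D(R) = (-1 + R)/(2*R) (D(R) = (-1 + R)/((2*R)) = (-1 + R)*(1/(2*R)) = (-1 + R)/(2*R))
K = 864701/25 (K = -7 + 72073*((-1 + (-5)**2)/(2*((-5)**2))) = -7 + 72073*((1/2)*(-1 + 25)/25) = -7 + 72073*((1/2)*(1/25)*24) = -7 + 72073*(12/25) = -7 + 864876/25 = 864701/25 ≈ 34588.)
1/(-1390866 + K) = 1/(-1390866 + 864701/25) = 1/(-33906949/25) = -25/33906949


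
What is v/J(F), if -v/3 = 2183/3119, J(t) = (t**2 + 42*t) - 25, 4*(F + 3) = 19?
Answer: -34928/857725 ≈ -0.040722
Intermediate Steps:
F = 7/4 (F = -3 + (1/4)*19 = -3 + 19/4 = 7/4 ≈ 1.7500)
J(t) = -25 + t**2 + 42*t
v = -6549/3119 ≈ -2.0997
v/J(F) = -6549/(3119*(-25 + (7/4)**2 + 42*(7/4))) = -6549/(3119*(-25 + 49/16 + 147/2)) = -6549/(3119*825/16) = -6549/3119*16/825 = -34928/857725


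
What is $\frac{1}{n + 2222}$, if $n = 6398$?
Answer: $\frac{1}{8620} \approx 0.00011601$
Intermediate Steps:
$\frac{1}{n + 2222} = \frac{1}{6398 + 2222} = \frac{1}{8620}$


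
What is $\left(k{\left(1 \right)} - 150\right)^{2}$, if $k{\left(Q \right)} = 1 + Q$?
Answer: $21904$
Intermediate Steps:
$\left(k{\left(1 \right)} - 150\right)^{2} = \left(\left(1 + 1\right) - 150\right)^{2} = \left(2 - 150\right)^{2} = \left(-148\right)^{2} = 21904$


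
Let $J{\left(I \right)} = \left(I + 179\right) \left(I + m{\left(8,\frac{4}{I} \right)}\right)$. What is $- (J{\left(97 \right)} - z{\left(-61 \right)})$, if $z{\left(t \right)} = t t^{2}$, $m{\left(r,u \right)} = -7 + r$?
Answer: $-254029$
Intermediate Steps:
$z{\left(t \right)} = t^{3}$
$J{\left(I \right)} = \left(1 + I\right) \left(179 + I\right)$ ($J{\left(I \right)} = \left(I + 179\right) \left(I + \left(-7 + 8\right)\right) = \left(179 + I\right) \left(I + 1\right) = \left(179 + I\right) \left(1 + I\right) = \left(1 + I\right) \left(179 + I\right)$)
$- (J{\left(97 \right)} - z{\left(-61 \right)}) = - (\left(179 + 97^{2} + 180 \cdot 97\right) - \left(-61\right)^{3}) = - (\left(179 + 9409 + 17460\right) - -226981) = - (27048 + 226981) = \left(-1\right) 254029 = -254029$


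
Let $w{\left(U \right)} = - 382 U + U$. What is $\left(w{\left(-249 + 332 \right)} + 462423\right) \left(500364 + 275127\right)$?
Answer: $334081522800$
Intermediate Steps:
$w{\left(U \right)} = - 381 U$
$\left(w{\left(-249 + 332 \right)} + 462423\right) \left(500364 + 275127\right) = \left(- 381 \left(-249 + 332\right) + 462423\right) \left(500364 + 275127\right) = \left(\left(-381\right) 83 + 462423\right) 775491 = \left(-31623 + 462423\right) 775491 = 430800 \cdot 775491 = 334081522800$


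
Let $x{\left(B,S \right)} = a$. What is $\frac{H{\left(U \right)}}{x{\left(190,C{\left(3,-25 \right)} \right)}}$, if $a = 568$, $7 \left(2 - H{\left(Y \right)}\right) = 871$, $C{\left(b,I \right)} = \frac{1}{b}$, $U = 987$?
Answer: $- \frac{857}{3976} \approx -0.21554$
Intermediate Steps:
$H{\left(Y \right)} = - \frac{857}{7}$ ($H{\left(Y \right)} = 2 - \frac{871}{7} = - \frac{857}{7}$)
$x{\left(B,S \right)} = 568$
$\frac{H{\left(U \right)}}{x{\left(190,C{\left(3,-25 \right)} \right)}} = - \frac{857}{7 \cdot 568} = \left(- \frac{857}{7}\right) \frac{1}{568} = - \frac{857}{3976}$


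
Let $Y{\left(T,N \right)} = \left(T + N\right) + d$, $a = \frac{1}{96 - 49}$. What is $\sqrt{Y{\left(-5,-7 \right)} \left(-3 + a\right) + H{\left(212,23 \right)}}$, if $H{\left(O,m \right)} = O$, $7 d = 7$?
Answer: $\frac{4 \sqrt{33793}}{47} \approx 15.645$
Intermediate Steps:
$d = 1$ ($d = \frac{1}{7} \cdot 7 = 1$)
$a = \frac{1}{47} \approx 0.021277$
$Y{\left(T,N \right)} = 1 + N + T$ ($Y{\left(T,N \right)} = \left(T + N\right) + 1 = \left(N + T\right) + 1 = 1 + N + T$)
$\sqrt{Y{\left(-5,-7 \right)} \left(-3 + a\right) + H{\left(212,23 \right)}} = \sqrt{\left(1 - 7 - 5\right) \left(-3 + \frac{1}{47}\right) + 212} = \sqrt{\left(-11\right) \left(- \frac{140}{47}\right) + 212} = \sqrt{\frac{1540}{47} + 212} = \sqrt{\frac{11504}{47}} = \frac{4 \sqrt{33793}}{47}$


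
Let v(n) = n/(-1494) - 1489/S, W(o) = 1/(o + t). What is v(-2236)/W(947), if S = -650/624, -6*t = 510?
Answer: 23035003604/18675 ≈ 1.2335e+6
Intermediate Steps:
t = -85 (t = -⅙*510 = -85)
S = -25/24 (S = -650*1/624 = -25/24 ≈ -1.0417)
W(o) = 1/(-85 + o) (W(o) = 1/(o - 85) = 1/(-85 + o))
v(n) = 35736/25 - n/1494 (v(n) = n/(-1494) - 1489/(-25/24) = n*(-1/1494) - 1489*(-24/25) = -n/1494 + 35736/25 = 35736/25 - n/1494)
v(-2236)/W(947) = (35736/25 - 1/1494*(-2236))/(1/(-85 + 947)) = (35736/25 + 1118/747)/(1/862) = 26722742/(18675*(1/862)) = (26722742/18675)*862 = 23035003604/18675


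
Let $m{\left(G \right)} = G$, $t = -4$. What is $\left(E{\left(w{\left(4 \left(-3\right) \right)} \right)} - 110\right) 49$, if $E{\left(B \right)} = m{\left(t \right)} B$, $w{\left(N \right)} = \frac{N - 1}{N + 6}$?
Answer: $- \frac{17444}{3} \approx -5814.7$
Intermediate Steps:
$w{\left(N \right)} = \frac{-1 + N}{6 + N}$
$E{\left(B \right)} = - 4 B$
$\left(E{\left(w{\left(4 \left(-3\right) \right)} \right)} - 110\right) 49 = \left(- 4 \frac{-1 + 4 \left(-3\right)}{6 + 4 \left(-3\right)} - 110\right) 49 = \left(- 4 \frac{-1 - 12}{6 - 12} - 110\right) 49 = \left(- 4 \frac{1}{-6} \left(-13\right) - 110\right) 49 = \left(- 4 \left(\left(- \frac{1}{6}\right) \left(-13\right)\right) - 110\right) 49 = \left(\left(-4\right) \frac{13}{6} - 110\right) 49 = \left(- \frac{26}{3} - 110\right) 49 = \left(- \frac{356}{3}\right) 49 = - \frac{17444}{3}$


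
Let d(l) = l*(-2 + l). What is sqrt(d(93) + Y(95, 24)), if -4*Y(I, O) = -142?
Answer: sqrt(33994)/2 ≈ 92.187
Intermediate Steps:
Y(I, O) = 71/2 (Y(I, O) = -1/4*(-142) = 71/2)
sqrt(d(93) + Y(95, 24)) = sqrt(93*(-2 + 93) + 71/2) = sqrt(93*91 + 71/2) = sqrt(8463 + 71/2) = sqrt(16997/2) = sqrt(33994)/2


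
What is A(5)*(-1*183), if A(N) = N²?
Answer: -4575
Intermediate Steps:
A(5)*(-1*183) = 5²*(-1*183) = 25*(-183) = -4575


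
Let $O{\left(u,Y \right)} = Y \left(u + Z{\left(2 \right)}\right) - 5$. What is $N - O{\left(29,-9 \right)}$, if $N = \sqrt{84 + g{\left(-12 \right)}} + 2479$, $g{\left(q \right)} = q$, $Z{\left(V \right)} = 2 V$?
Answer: $2781 + 6 \sqrt{2} \approx 2789.5$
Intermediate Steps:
$O{\left(u,Y \right)} = -5 + Y \left(4 + u\right)$ ($O{\left(u,Y \right)} = Y \left(u + 2 \cdot 2\right) - 5 = Y \left(u + 4\right) - 5 = Y \left(4 + u\right) - 5 = -5 + Y \left(4 + u\right)$)
$N = 2479 + 6 \sqrt{2}$ ($N = \sqrt{84 - 12} + 2479 = \sqrt{72} + 2479 = 6 \sqrt{2} + 2479 = 2479 + 6 \sqrt{2} \approx 2487.5$)
$N - O{\left(29,-9 \right)} = \left(2479 + 6 \sqrt{2}\right) - \left(-5 + 4 \left(-9\right) - 261\right) = \left(2479 + 6 \sqrt{2}\right) - \left(-5 - 36 - 261\right) = \left(2479 + 6 \sqrt{2}\right) - -302 = \left(2479 + 6 \sqrt{2}\right) + 302 = 2781 + 6 \sqrt{2}$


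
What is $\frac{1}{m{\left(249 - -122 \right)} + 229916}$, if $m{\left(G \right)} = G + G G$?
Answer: $\frac{1}{367928} \approx 2.7179 \cdot 10^{-6}$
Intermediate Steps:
$m{\left(G \right)} = G + G^{2}$
$\frac{1}{m{\left(249 - -122 \right)} + 229916} = \frac{1}{\left(249 - -122\right) \left(1 + \left(249 - -122\right)\right) + 229916} = \frac{1}{\left(249 + 122\right) \left(1 + \left(249 + 122\right)\right) + 229916} = \frac{1}{371 \left(1 + 371\right) + 229916} = \frac{1}{371 \cdot 372 + 229916} = \frac{1}{138012 + 229916} = \frac{1}{367928}$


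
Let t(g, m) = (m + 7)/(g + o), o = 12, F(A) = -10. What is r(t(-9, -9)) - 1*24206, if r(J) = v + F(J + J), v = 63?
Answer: -24153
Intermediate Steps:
t(g, m) = (7 + m)/(12 + g) (t(g, m) = (m + 7)/(g + 12) = (7 + m)/(12 + g))
r(J) = 53 (r(J) = 63 - 10 = 53)
r(t(-9, -9)) - 1*24206 = 53 - 1*24206 = 53 - 24206 = -24153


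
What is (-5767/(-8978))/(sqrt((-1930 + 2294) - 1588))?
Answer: -5767*I*sqrt(34)/1831512 ≈ -0.01836*I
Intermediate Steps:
(-5767/(-8978))/(sqrt((-1930 + 2294) - 1588)) = (-5767*(-1/8978))/(sqrt(364 - 1588)) = 5767/(8978*(sqrt(-1224))) = 5767/(8978*((6*I*sqrt(34)))) = 5767*(-I*sqrt(34)/204)/8978 = -5767*I*sqrt(34)/1831512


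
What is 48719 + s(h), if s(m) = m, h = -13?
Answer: 48706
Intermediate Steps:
48719 + s(h) = 48719 - 13 = 48706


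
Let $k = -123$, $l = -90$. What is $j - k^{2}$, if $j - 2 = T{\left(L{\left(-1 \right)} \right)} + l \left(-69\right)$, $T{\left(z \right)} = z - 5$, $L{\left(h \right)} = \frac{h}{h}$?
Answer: $-8921$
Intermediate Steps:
$L{\left(h \right)} = 1$
$T{\left(z \right)} = -5 + z$ ($T{\left(z \right)} = z - 5 = -5 + z$)
$j = 6208$ ($j = 2 + \left(\left(-5 + 1\right) - -6210\right) = 2 + \left(-4 + 6210\right) = 2 + 6206 = 6208$)
$j - k^{2} = 6208 - \left(-123\right)^{2} = 6208 - 15129 = -8921$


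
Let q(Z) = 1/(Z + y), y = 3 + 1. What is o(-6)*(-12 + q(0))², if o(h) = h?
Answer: -6627/8 ≈ -828.38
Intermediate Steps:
y = 4
q(Z) = 1/(4 + Z) (q(Z) = 1/(Z + 4) = 1/(4 + Z))
o(-6)*(-12 + q(0))² = -6*(-12 + 1/(4 + 0))² = -6*(-12 + 1/4)² = -6*(-12 + ¼)² = -6*(-47/4)² = -6*2209/16 = -6627/8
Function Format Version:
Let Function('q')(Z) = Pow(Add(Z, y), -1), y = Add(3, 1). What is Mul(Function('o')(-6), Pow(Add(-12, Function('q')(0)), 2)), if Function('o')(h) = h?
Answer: Rational(-6627, 8) ≈ -828.38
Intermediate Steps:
y = 4
Function('q')(Z) = Pow(Add(4, Z), -1) (Function('q')(Z) = Pow(Add(Z, 4), -1) = Pow(Add(4, Z), -1))
Mul(Function('o')(-6), Pow(Add(-12, Function('q')(0)), 2)) = Mul(-6, Pow(Add(-12, Pow(Add(4, 0), -1)), 2)) = Mul(-6, Pow(Add(-12, Pow(4, -1)), 2)) = Mul(-6, Pow(Add(-12, Rational(1, 4)), 2)) = Mul(-6, Pow(Rational(-47, 4), 2)) = Mul(-6, Rational(2209, 16)) = Rational(-6627, 8)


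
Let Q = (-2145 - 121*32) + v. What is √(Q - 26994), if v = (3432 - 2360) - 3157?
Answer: 2*I*√8774 ≈ 187.34*I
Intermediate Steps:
v = -2085 (v = 1072 - 3157 = -2085)
Q = -8102 (Q = (-2145 - 121*32) - 2085 = (-2145 - 3872) - 2085 = -6017 - 2085 = -8102)
√(Q - 26994) = √(-8102 - 26994) = √(-35096) = 2*I*√8774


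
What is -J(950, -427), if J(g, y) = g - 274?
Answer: -676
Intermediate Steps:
J(g, y) = -274 + g
-J(950, -427) = -(-274 + 950) = -1*676 = -676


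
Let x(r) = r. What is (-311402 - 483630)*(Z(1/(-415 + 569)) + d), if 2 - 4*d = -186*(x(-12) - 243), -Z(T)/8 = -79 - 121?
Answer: 8154643224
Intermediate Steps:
Z(T) = 1600 (Z(T) = -8*(-79 - 121) = -8*(-200) = 1600)
d = -11857 (d = 1/2 - (-93)*(-12 - 243)/2 = 1/2 - (-93)*(-255)/2 = 1/2 - 1/4*47430 = 1/2 - 23715/2 = -11857)
(-311402 - 483630)*(Z(1/(-415 + 569)) + d) = (-311402 - 483630)*(1600 - 11857) = -795032*(-10257) = 8154643224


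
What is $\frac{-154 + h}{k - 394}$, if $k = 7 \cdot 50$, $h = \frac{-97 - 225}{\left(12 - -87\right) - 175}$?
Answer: $\frac{5691}{1672} \approx 3.4037$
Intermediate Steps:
$h = \frac{161}{38}$ ($h = - \frac{322}{\left(12 + 87\right) - 175} = - \frac{322}{99 - 175} = - \frac{322}{-76} = \left(-322\right) \left(- \frac{1}{76}\right) = \frac{161}{38} \approx 4.2368$)
$k = 350$
$\frac{-154 + h}{k - 394} = \frac{-154 + \frac{161}{38}}{350 - 394} = - \frac{5691}{38 \left(-44\right)} = \left(- \frac{5691}{38}\right) \left(- \frac{1}{44}\right) = \frac{5691}{1672}$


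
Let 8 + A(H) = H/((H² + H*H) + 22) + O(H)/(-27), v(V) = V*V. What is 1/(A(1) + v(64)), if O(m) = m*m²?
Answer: 216/883009 ≈ 0.00024462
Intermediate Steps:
v(V) = V²
O(m) = m³
A(H) = -8 - H³/27 + H/(22 + 2*H²) (A(H) = -8 + (H/((H² + H*H) + 22) + H³/(-27)) = -8 + (H/((H² + H²) + 22) + H³*(-1/27)) = -8 + (H/(2*H² + 22) - H³/27) = -8 + (H/(22 + 2*H²) - H³/27) = -8 + (-H³/27 + H/(22 + 2*H²)) = -8 - H³/27 + H/(22 + 2*H²))
1/(A(1) + v(64)) = 1/((-4752 - 432*1² - 22*1³ - 2*1⁵ + 27*1)/(54*(11 + 1²)) + 64²) = 1/((-4752 - 432*1 - 22*1 - 2*1 + 27)/(54*(11 + 1)) + 4096) = 1/((1/54)*(-4752 - 432 - 22 - 2 + 27)/12 + 4096) = 1/((1/54)*(1/12)*(-5181) + 4096) = 1/(-1727/216 + 4096) = 1/(883009/216) = 216/883009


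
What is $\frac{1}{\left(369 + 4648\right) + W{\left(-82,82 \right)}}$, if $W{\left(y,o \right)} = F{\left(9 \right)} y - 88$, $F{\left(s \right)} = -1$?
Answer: $\frac{1}{5011} \approx 0.00019956$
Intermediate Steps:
$W{\left(y,o \right)} = -88 - y$ ($W{\left(y,o \right)} = - y - 88 = -88 - y$)
$\frac{1}{\left(369 + 4648\right) + W{\left(-82,82 \right)}} = \frac{1}{\left(369 + 4648\right) - 6} = \frac{1}{5017 + \left(-88 + 82\right)} = \frac{1}{5017 - 6} = \frac{1}{5011}$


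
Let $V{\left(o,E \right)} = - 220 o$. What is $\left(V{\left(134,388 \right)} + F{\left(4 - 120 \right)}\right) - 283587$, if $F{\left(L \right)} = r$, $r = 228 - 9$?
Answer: $-312848$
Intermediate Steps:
$r = 219$ ($r = 228 - 9 = 219$)
$F{\left(L \right)} = 219$
$\left(V{\left(134,388 \right)} + F{\left(4 - 120 \right)}\right) - 283587 = \left(\left(-220\right) 134 + 219\right) - 283587 = \left(-29480 + 219\right) - 283587 = -29261 - 283587 = -312848$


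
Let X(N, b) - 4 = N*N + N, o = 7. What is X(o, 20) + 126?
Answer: 186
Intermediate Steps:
X(N, b) = 4 + N + N**2 (X(N, b) = 4 + (N*N + N) = 4 + (N**2 + N) = 4 + (N + N**2) = 4 + N + N**2)
X(o, 20) + 126 = (4 + 7 + 7**2) + 126 = (4 + 7 + 49) + 126 = 60 + 126 = 186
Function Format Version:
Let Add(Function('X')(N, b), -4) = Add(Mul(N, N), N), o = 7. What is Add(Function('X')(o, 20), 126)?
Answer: 186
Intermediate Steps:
Function('X')(N, b) = Add(4, N, Pow(N, 2)) (Function('X')(N, b) = Add(4, Add(Mul(N, N), N)) = Add(4, Add(Pow(N, 2), N)) = Add(4, Add(N, Pow(N, 2))) = Add(4, N, Pow(N, 2)))
Add(Function('X')(o, 20), 126) = Add(Add(4, 7, Pow(7, 2)), 126) = Add(Add(4, 7, 49), 126) = Add(60, 126) = 186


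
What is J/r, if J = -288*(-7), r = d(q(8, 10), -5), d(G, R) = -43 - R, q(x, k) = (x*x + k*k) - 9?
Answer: -1008/19 ≈ -53.053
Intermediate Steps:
q(x, k) = -9 + k² + x² (q(x, k) = (x² + k²) - 9 = (k² + x²) - 9 = -9 + k² + x²)
r = -38 (r = -43 - 1*(-5) = -43 + 5 = -38)
J = 2016
J/r = 2016/(-38) = 2016*(-1/38) = -1008/19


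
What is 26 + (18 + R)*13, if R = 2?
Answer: 286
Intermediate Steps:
26 + (18 + R)*13 = 26 + (18 + 2)*13 = 26 + 20*13 = 26 + 260 = 286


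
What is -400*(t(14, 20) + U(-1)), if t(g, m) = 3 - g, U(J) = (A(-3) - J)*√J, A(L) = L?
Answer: 4400 + 800*I ≈ 4400.0 + 800.0*I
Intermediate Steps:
U(J) = √J*(-3 - J) (U(J) = (-3 - J)*√J = √J*(-3 - J))
-400*(t(14, 20) + U(-1)) = -400*((3 - 1*14) + √(-1)*(-3 - 1*(-1))) = -400*((3 - 14) + I*(-3 + 1)) = -400*(-11 + I*(-2)) = -400*(-11 - 2*I) = 4400 + 800*I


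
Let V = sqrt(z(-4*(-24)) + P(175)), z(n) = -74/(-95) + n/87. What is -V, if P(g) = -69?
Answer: -I*sqrt(509424295)/2755 ≈ -8.1925*I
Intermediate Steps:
z(n) = 74/95 + n/87 (z(n) = -74*(-1/95) + n*(1/87) = 74/95 + n/87)
V = I*sqrt(509424295)/2755 (V = sqrt((74/95 + (-4*(-24))/87) - 69) = sqrt((74/95 + (1/87)*96) - 69) = sqrt((74/95 + 32/29) - 69) = sqrt(5186/2755 - 69) = sqrt(-184909/2755) = I*sqrt(509424295)/2755 ≈ 8.1925*I)
-V = -I*sqrt(509424295)/2755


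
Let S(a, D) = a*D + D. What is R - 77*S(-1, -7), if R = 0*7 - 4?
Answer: -4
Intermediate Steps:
S(a, D) = D + D*a (S(a, D) = D*a + D = D + D*a)
R = -4 (R = 0 - 4 = -4)
R - 77*S(-1, -7) = -4 - (-539)*(1 - 1) = -4 - (-539)*0 = -4 - 77*0 = -4 + 0 = -4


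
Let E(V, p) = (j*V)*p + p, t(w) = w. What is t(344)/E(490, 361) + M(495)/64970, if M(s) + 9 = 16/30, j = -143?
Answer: -3547698643/24651153565950 ≈ -0.00014392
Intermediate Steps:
M(s) = -127/15 (M(s) = -9 + 16/30 = -9 + 16*(1/30) = -9 + 8/15 = -127/15)
E(V, p) = p - 143*V*p (E(V, p) = (-143*V)*p + p = -143*V*p + p = p - 143*V*p)
t(344)/E(490, 361) + M(495)/64970 = 344/((361*(1 - 143*490))) - 127/15/64970 = 344/((361*(1 - 70070))) - 127/15*1/64970 = 344/((361*(-70069))) - 127/974550 = 344/(-25294909) - 127/974550 = 344*(-1/25294909) - 127/974550 = -344/25294909 - 127/974550 = -3547698643/24651153565950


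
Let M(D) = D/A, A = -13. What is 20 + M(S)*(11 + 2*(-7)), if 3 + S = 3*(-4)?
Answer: 215/13 ≈ 16.538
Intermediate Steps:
S = -15 (S = -3 + 3*(-4) = -3 - 12 = -15)
M(D) = -D/13 (M(D) = D/(-13) = D*(-1/13) = -D/13)
20 + M(S)*(11 + 2*(-7)) = 20 + (-1/13*(-15))*(11 + 2*(-7)) = 20 + 15*(11 - 14)/13 = 20 + (15/13)*(-3) = 20 - 45/13 = 215/13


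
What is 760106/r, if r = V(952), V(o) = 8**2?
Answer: 380053/32 ≈ 11877.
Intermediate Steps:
V(o) = 64
r = 64
760106/r = 760106/64 = 760106*(1/64) = 380053/32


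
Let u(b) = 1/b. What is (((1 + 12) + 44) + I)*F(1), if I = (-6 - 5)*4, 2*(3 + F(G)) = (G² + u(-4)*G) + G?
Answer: -221/8 ≈ -27.625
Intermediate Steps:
F(G) = -3 + G²/2 + 3*G/8 (F(G) = -3 + ((G² + G/(-4)) + G)/2 = -3 + ((G² - G/4) + G)/2 = -3 + (G² + 3*G/4)/2 = -3 + (G²/2 + 3*G/8) = -3 + G²/2 + 3*G/8)
I = -44 (I = -11*4 = -44)
(((1 + 12) + 44) + I)*F(1) = (((1 + 12) + 44) - 44)*(-3 + (½)*1² + (3/8)*1) = ((13 + 44) - 44)*(-3 + (½)*1 + 3/8) = (57 - 44)*(-3 + ½ + 3/8) = 13*(-17/8) = -221/8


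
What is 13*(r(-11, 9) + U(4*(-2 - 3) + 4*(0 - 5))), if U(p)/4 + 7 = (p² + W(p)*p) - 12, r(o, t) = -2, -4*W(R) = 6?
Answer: 85306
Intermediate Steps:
W(R) = -3/2 (W(R) = -¼*6 = -3/2)
U(p) = -76 - 6*p + 4*p² (U(p) = -28 + 4*((p² - 3*p/2) - 12) = -28 + 4*(-12 + p² - 3*p/2) = -28 + (-48 - 6*p + 4*p²) = -76 - 6*p + 4*p²)
13*(r(-11, 9) + U(4*(-2 - 3) + 4*(0 - 5))) = 13*(-2 + (-76 - 6*(4*(-2 - 3) + 4*(0 - 5)) + 4*(4*(-2 - 3) + 4*(0 - 5))²)) = 13*(-2 + (-76 - 6*(4*(-5) + 4*(-5)) + 4*(4*(-5) + 4*(-5))²)) = 13*(-2 + (-76 - 6*(-20 - 20) + 4*(-20 - 20)²)) = 13*(-2 + (-76 - 6*(-40) + 4*(-40)²)) = 13*(-2 + (-76 + 240 + 4*1600)) = 13*(-2 + (-76 + 240 + 6400)) = 13*(-2 + 6564) = 13*6562 = 85306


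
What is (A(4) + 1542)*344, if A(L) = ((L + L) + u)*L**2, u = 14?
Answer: 651536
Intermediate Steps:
A(L) = L**2*(14 + 2*L) (A(L) = ((L + L) + 14)*L**2 = (2*L + 14)*L**2 = (14 + 2*L)*L**2 = L**2*(14 + 2*L))
(A(4) + 1542)*344 = (2*4**2*(7 + 4) + 1542)*344 = (2*16*11 + 1542)*344 = (352 + 1542)*344 = 1894*344 = 651536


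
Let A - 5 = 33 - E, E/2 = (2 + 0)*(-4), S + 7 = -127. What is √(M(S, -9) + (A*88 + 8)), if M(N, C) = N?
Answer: 3*√514 ≈ 68.015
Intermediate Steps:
S = -134 (S = -7 - 127 = -134)
E = -16 (E = 2*((2 + 0)*(-4)) = 2*(2*(-4)) = 2*(-8) = -16)
A = 54 (A = 5 + (33 - 1*(-16)) = 5 + (33 + 16) = 5 + 49 = 54)
√(M(S, -9) + (A*88 + 8)) = √(-134 + (54*88 + 8)) = √(-134 + (4752 + 8)) = √(-134 + 4760) = √4626 = 3*√514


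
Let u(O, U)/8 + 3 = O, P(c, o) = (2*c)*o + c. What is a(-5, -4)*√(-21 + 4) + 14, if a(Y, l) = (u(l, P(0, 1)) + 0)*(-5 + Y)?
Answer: 14 + 560*I*√17 ≈ 14.0 + 2308.9*I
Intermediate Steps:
P(c, o) = c + 2*c*o (P(c, o) = 2*c*o + c = c + 2*c*o)
u(O, U) = -24 + 8*O
a(Y, l) = (-24 + 8*l)*(-5 + Y) (a(Y, l) = ((-24 + 8*l) + 0)*(-5 + Y) = (-24 + 8*l)*(-5 + Y))
a(-5, -4)*√(-21 + 4) + 14 = (8*(-5 - 5)*(-3 - 4))*√(-21 + 4) + 14 = (8*(-10)*(-7))*√(-17) + 14 = 560*(I*√17) + 14 = 560*I*√17 + 14 = 14 + 560*I*√17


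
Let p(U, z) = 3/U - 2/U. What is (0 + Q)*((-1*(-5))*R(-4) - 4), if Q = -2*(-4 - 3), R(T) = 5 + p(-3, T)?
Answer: 812/3 ≈ 270.67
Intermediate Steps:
p(U, z) = 1/U
R(T) = 14/3 (R(T) = 5 + 1/(-3) = 5 - 1/3 = 14/3)
Q = 14 (Q = -2*(-7) = 14)
(0 + Q)*((-1*(-5))*R(-4) - 4) = (0 + 14)*(-1*(-5)*(14/3) - 4) = 14*(5*(14/3) - 4) = 14*(70/3 - 4) = 14*(58/3) = 812/3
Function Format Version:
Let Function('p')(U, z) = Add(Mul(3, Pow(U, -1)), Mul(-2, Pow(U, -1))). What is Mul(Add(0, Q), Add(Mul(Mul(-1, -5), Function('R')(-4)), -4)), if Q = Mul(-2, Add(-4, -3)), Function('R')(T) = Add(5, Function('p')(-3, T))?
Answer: Rational(812, 3) ≈ 270.67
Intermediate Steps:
Function('p')(U, z) = Pow(U, -1)
Function('R')(T) = Rational(14, 3) (Function('R')(T) = Add(5, Pow(-3, -1)) = Add(5, Rational(-1, 3)) = Rational(14, 3))
Q = 14 (Q = Mul(-2, -7) = 14)
Mul(Add(0, Q), Add(Mul(Mul(-1, -5), Function('R')(-4)), -4)) = Mul(Add(0, 14), Add(Mul(Mul(-1, -5), Rational(14, 3)), -4)) = Mul(14, Add(Mul(5, Rational(14, 3)), -4)) = Mul(14, Add(Rational(70, 3), -4)) = Mul(14, Rational(58, 3)) = Rational(812, 3)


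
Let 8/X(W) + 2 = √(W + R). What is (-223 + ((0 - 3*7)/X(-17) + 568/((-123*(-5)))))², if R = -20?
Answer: 1131860872471/24206400 + 3733751*I*√37/3280 ≈ 46759.0 + 6924.2*I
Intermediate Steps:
X(W) = 8/(-2 + √(-20 + W)) (X(W) = 8/(-2 + √(W - 20)) = 8/(-2 + √(-20 + W)))
(-223 + ((0 - 3*7)/X(-17) + 568/((-123*(-5)))))² = (-223 + ((0 - 3*7)/((8/(-2 + √(-20 - 17)))) + 568/((-123*(-5)))))² = (-223 + ((0 - 21)/((8/(-2 + √(-37)))) + 568/615))² = (-223 + (-(-21/4 + 21*I*√37/8) + 568*(1/615)))² = (-223 + (-21*(-¼ + I*√37/8) + 568/615))² = (-223 + ((21/4 - 21*I*√37/8) + 568/615))² = (-223 + (15187/2460 - 21*I*√37/8))² = (-533393/2460 - 21*I*√37/8)²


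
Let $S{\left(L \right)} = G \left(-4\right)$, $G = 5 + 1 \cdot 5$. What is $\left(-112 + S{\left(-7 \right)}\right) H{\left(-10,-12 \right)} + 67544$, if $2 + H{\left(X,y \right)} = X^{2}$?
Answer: $52648$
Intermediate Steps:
$H{\left(X,y \right)} = -2 + X^{2}$
$G = 10$ ($G = 5 + 5 = 10$)
$S{\left(L \right)} = -40$ ($S{\left(L \right)} = 10 \left(-4\right) = -40$)
$\left(-112 + S{\left(-7 \right)}\right) H{\left(-10,-12 \right)} + 67544 = \left(-112 - 40\right) \left(-2 + \left(-10\right)^{2}\right) + 67544 = - 152 \left(-2 + 100\right) + 67544 = \left(-152\right) 98 + 67544 = -14896 + 67544 = 52648$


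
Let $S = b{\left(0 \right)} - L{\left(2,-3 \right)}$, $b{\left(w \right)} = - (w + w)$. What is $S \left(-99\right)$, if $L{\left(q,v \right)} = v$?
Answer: $-297$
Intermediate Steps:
$b{\left(w \right)} = - 2 w$
$S = 3$ ($S = \left(-2\right) 0 - -3 = 0 + 3 = 3$)
$S \left(-99\right) = 3 \left(-99\right) = -297$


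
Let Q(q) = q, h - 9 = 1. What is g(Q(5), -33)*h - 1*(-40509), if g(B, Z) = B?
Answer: 40559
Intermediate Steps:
h = 10 (h = 9 + 1 = 10)
g(Q(5), -33)*h - 1*(-40509) = 5*10 - 1*(-40509) = 50 + 40509 = 40559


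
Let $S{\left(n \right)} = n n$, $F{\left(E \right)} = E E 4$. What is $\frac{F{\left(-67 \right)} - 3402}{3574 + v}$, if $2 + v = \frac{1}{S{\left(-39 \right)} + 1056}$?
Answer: $\frac{37505658}{9205045} \approx 4.0745$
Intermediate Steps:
$F{\left(E \right)} = 4 E^{2}$ ($F{\left(E \right)} = E^{2} \cdot 4 = 4 E^{2}$)
$S{\left(n \right)} = n^{2}$
$v = - \frac{5153}{2577}$ ($v = -2 + \frac{1}{\left(-39\right)^{2} + 1056} = -2 + \frac{1}{1521 + 1056} = -2 + \frac{1}{2577} = - \frac{5153}{2577} \approx -1.9996$)
$\frac{F{\left(-67 \right)} - 3402}{3574 + v} = \frac{4 \left(-67\right)^{2} - 3402}{3574 - \frac{5153}{2577}} = \frac{4 \cdot 4489 - 3402}{\frac{9205045}{2577}} = \left(17956 - 3402\right) \frac{2577}{9205045} = 14554 \cdot \frac{2577}{9205045} = \frac{37505658}{9205045}$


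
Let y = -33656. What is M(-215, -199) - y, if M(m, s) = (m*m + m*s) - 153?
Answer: 122513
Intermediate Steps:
M(m, s) = -153 + m² + m*s (M(m, s) = (m² + m*s) - 153 = -153 + m² + m*s)
M(-215, -199) - y = (-153 + (-215)² - 215*(-199)) - 1*(-33656) = (-153 + 46225 + 42785) + 33656 = 88857 + 33656 = 122513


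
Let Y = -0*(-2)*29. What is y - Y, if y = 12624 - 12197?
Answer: 427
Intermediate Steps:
y = 427
Y = 0 (Y = -24*0*29 = 0*29 = 0)
y - Y = 427 - 1*0 = 427 + 0 = 427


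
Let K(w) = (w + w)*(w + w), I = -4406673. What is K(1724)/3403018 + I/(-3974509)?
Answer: 31123874292725/6762662834081 ≈ 4.6023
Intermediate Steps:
K(w) = 4*w² (K(w) = (2*w)*(2*w) = 4*w²)
K(1724)/3403018 + I/(-3974509) = (4*1724²)/3403018 - 4406673/(-3974509) = (4*2972176)*(1/3403018) - 4406673*(-1/3974509) = 11888704*(1/3403018) + 4406673/3974509 = 5944352/1701509 + 4406673/3974509 = 31123874292725/6762662834081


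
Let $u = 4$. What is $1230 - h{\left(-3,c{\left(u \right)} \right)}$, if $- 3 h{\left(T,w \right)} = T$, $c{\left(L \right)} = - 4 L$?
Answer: $1229$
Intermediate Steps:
$h{\left(T,w \right)} = - \frac{T}{3}$
$1230 - h{\left(-3,c{\left(u \right)} \right)} = 1230 - \left(- \frac{1}{3}\right) \left(-3\right) = 1230 - 1 = 1229$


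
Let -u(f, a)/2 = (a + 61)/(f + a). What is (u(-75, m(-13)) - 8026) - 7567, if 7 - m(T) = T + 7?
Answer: -483309/31 ≈ -15591.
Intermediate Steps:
m(T) = -T (m(T) = 7 - (T + 7) = 7 - (7 + T) = 7 + (-7 - T) = -T)
u(f, a) = -2*(61 + a)/(a + f) (u(f, a) = -2*(a + 61)/(f + a) = -2*(61 + a)/(a + f))
(u(-75, m(-13)) - 8026) - 7567 = (2*(-61 - (-1)*(-13))/(-1*(-13) - 75) - 8026) - 7567 = (2*(-61 - 1*13)/(13 - 75) - 8026) - 7567 = (2*(-61 - 13)/(-62) - 8026) - 7567 = (2*(-1/62)*(-74) - 8026) - 7567 = (74/31 - 8026) - 7567 = -248732/31 - 7567 = -483309/31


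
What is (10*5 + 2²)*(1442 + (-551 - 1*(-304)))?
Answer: 64530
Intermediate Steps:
(10*5 + 2²)*(1442 + (-551 - 1*(-304))) = (50 + 4)*(1442 + (-551 + 304)) = 54*(1442 - 247) = 54*1195 = 64530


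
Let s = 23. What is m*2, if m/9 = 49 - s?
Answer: 468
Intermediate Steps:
m = 234 (m = 9*(49 - 1*23) = 9*(49 - 23) = 9*26 = 234)
m*2 = 234*2 = 468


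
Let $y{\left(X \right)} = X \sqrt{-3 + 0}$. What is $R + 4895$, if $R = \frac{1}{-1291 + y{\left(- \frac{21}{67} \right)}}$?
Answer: $\frac{36623073969841}{7481732332} + \frac{1407 i \sqrt{3}}{7481732332} \approx 4895.0 + 3.2573 \cdot 10^{-7} i$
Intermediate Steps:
$y{\left(X \right)} = i X \sqrt{3}$ ($y{\left(X \right)} = X \sqrt{-3} = X i \sqrt{3} = i X \sqrt{3}$)
$R = \frac{1}{-1291 - \frac{21 i \sqrt{3}}{67}}$ ($R = \frac{1}{-1291 + i \left(- \frac{21}{67}\right) \sqrt{3}} = \frac{1}{-1291 - \frac{21 i \sqrt{3}}{67}} \approx -0.00077459 + 3.26 \cdot 10^{-7} i$)
$R + 4895 = \left(- \frac{5795299}{7481732332} + \frac{1407 i \sqrt{3}}{7481732332}\right) + 4895 = \frac{36623073969841}{7481732332} + \frac{1407 i \sqrt{3}}{7481732332}$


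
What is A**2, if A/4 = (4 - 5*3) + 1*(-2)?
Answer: 2704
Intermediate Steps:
A = -52 (A = 4*((4 - 5*3) + 1*(-2)) = 4*((4 - 1*15) - 2) = 4*((4 - 15) - 2) = 4*(-11 - 2) = 4*(-13) = -52)
A**2 = (-52)**2 = 2704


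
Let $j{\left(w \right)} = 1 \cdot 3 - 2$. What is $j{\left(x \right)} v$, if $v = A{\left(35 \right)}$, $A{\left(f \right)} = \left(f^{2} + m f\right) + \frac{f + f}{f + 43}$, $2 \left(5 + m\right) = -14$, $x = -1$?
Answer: $\frac{31430}{39} \approx 805.9$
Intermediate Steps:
$m = -12$ ($m = -5 + \frac{1}{2} \left(-14\right) = -5 - 7 = -12$)
$A{\left(f \right)} = f^{2} - 12 f + \frac{2 f}{43 + f}$ ($A{\left(f \right)} = \left(f^{2} - 12 f\right) + \frac{f + f}{f + 43} = \left(f^{2} - 12 f\right) + \frac{2 f}{43 + f} = f^{2} - 12 f + \frac{2 f}{43 + f}$)
$v = \frac{31430}{39}$ ($v = \frac{35 \left(-514 + 35^{2} + 31 \cdot 35\right)}{43 + 35} = \frac{35 \left(-514 + 1225 + 1085\right)}{78} = 35 \cdot \frac{1}{78} \cdot 1796 = \frac{31430}{39} \approx 805.9$)
$j{\left(w \right)} = 1$ ($j{\left(w \right)} = 3 - 2 = 1$)
$j{\left(x \right)} v = 1 \cdot \frac{31430}{39} = \frac{31430}{39}$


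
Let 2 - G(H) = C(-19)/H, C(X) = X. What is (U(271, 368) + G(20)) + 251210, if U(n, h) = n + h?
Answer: 5037039/20 ≈ 2.5185e+5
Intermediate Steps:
G(H) = 2 + 19/H (G(H) = 2 - (-19)/H = 2 + 19/H)
U(n, h) = h + n
(U(271, 368) + G(20)) + 251210 = ((368 + 271) + (2 + 19/20)) + 251210 = (639 + (2 + 19*(1/20))) + 251210 = (639 + (2 + 19/20)) + 251210 = (639 + 59/20) + 251210 = 12839/20 + 251210 = 5037039/20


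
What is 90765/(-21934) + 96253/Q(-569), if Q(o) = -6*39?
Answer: -533113078/1283139 ≈ -415.48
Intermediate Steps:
Q(o) = -234
90765/(-21934) + 96253/Q(-569) = 90765/(-21934) + 96253/(-234) = 90765*(-1/21934) + 96253*(-1/234) = -90765/21934 - 96253/234 = -533113078/1283139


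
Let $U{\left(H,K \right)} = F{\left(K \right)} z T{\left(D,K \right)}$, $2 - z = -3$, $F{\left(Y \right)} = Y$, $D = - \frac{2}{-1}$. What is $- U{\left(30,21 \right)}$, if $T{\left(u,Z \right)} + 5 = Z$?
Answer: $-1680$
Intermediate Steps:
$D = 2$ ($D = \left(-2\right) \left(-1\right) = 2$)
$T{\left(u,Z \right)} = -5 + Z$
$z = 5$ ($z = 2 - -3 = 2 + 3 = 5$)
$U{\left(H,K \right)} = 5 K \left(-5 + K\right)$ ($U{\left(H,K \right)} = K 5 \left(-5 + K\right) = 5 K \left(-5 + K\right)$)
$- U{\left(30,21 \right)} = - 5 \cdot 21 \left(-5 + 21\right) = - 5 \cdot 21 \cdot 16 = \left(-1\right) 1680 = -1680$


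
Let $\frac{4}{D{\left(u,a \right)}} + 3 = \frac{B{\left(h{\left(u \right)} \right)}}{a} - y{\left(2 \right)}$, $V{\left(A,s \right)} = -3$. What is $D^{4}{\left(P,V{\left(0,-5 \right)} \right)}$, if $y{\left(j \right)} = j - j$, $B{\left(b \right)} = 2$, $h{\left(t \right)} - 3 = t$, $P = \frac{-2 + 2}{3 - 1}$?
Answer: $\frac{20736}{14641} \approx 1.4163$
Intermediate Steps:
$P = 0$ ($P = \frac{0}{2} = 0 \cdot \frac{1}{2} = 0$)
$h{\left(t \right)} = 3 + t$
$y{\left(j \right)} = 0$
$D{\left(u,a \right)} = \frac{4}{-3 + \frac{2}{a}}$ ($D{\left(u,a \right)} = \frac{4}{-3 + \left(\frac{2}{a} - 0\right)} = \frac{4}{-3 + \left(\frac{2}{a} + 0\right)} = \frac{4}{-3 + \frac{2}{a}}$)
$D^{4}{\left(P,V{\left(0,-5 \right)} \right)} = \left(\left(-4\right) \left(-3\right) \frac{1}{-2 + 3 \left(-3\right)}\right)^{4} = \left(\left(-4\right) \left(-3\right) \frac{1}{-2 - 9}\right)^{4} = \left(\left(-4\right) \left(-3\right) \frac{1}{-11}\right)^{4} = \left(\left(-4\right) \left(-3\right) \left(- \frac{1}{11}\right)\right)^{4} = \left(- \frac{12}{11}\right)^{4} = \frac{20736}{14641}$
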